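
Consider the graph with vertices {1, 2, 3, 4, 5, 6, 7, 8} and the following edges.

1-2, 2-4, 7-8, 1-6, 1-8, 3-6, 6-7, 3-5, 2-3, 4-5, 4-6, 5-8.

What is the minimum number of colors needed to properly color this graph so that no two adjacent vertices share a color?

The cycle 5-8-1-2-3-5 has odd length 5, so it cannot be 2-colored; at least 3 colors are needed.
3 colors suffice: color red → {2, 6, 8}; color blue → {1, 5, 7}; color green → {3, 4}. Every edge joins two different colors.

3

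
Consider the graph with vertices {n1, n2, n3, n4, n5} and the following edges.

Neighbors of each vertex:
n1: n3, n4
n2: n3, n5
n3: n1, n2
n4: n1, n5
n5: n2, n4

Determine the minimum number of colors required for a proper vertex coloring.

The cycle n3-n1-n4-n5-n2-n3 has odd length 5, so it cannot be 2-colored; at least 3 colors are needed.
A valid assignment using 3 colors: n1=3, n2=1, n3=2, n4=1, n5=2. Each edge has distinct colors on its endpoints.

3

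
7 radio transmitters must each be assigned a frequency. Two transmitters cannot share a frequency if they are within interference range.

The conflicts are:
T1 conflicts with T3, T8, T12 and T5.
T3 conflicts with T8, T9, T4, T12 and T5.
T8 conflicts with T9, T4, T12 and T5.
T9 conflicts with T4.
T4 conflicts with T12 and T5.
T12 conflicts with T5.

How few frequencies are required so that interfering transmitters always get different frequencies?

5

T1, T3, T8, T12, T5 all conflict with each other, so at least 5 frequencies are needed.
A valid assignment using 5 frequencies: T1=5, T3=1, T8=2, T9=3, T4=5, T12=3, T5=4. No two conflicting transmitters share a frequency.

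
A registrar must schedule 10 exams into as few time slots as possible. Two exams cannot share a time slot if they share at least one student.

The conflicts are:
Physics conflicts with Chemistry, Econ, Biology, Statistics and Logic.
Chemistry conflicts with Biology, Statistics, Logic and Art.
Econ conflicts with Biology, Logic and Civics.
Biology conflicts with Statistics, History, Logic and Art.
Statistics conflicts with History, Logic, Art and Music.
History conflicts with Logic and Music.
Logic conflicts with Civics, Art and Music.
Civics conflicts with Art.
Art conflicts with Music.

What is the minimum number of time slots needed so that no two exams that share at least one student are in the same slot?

Physics, Chemistry, Biology, Statistics, Logic all conflict with each other, so at least 5 time slots are needed.
5 time slots suffice: time slot 1 → {Logic}; time slot 2 → {Econ, Statistics}; time slot 3 → {Biology, Civics, Music}; time slot 4 → {Physics, History, Art}; time slot 5 → {Chemistry}. Each listed conflict is separated.

5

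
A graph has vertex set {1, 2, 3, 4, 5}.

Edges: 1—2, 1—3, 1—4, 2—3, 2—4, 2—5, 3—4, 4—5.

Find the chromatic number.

1, 2, 3, 4 are mutually adjacent (a clique of size 4), so at least 4 colors are needed.
4 colors suffice: color a → {4}; color b → {2}; color c → {1, 5}; color d → {3}. Each edge has distinct colors on its endpoints.

4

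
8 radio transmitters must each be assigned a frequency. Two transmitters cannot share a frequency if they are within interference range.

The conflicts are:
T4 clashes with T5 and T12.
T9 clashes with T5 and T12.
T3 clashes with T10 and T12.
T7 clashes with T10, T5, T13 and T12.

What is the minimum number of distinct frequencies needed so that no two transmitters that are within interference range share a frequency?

2

T3 and T12 conflict, so at least 2 frequencies are needed.
2 frequencies suffice: frequency 1 → {T10, T5, T13, T12}; frequency 2 → {T4, T9, T3, T7}. Each listed conflict is separated.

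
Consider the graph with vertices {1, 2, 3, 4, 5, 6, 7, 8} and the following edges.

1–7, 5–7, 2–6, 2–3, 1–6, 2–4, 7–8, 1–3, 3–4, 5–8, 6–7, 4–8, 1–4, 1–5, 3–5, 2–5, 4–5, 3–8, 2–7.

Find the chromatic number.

4

2, 3, 4, 5 are mutually adjacent (a clique of size 4), so at least 4 colors are needed.
4 colors suffice: color a → {5, 6}; color b → {1, 2, 8}; color c → {4, 7}; color d → {3}. Each edge has distinct colors on its endpoints.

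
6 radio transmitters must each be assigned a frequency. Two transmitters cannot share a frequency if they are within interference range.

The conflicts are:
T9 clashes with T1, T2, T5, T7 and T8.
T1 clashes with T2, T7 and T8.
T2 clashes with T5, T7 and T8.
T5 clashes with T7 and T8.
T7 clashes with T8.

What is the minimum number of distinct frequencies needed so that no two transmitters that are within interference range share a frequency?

5

T9, T2, T5, T7, T8 all conflict with each other, so at least 5 frequencies are needed.
A valid assignment using 5 frequencies: T9=4, T1=5, T2=1, T5=5, T7=2, T8=3. Every pair that conflicts lands in different frequencies.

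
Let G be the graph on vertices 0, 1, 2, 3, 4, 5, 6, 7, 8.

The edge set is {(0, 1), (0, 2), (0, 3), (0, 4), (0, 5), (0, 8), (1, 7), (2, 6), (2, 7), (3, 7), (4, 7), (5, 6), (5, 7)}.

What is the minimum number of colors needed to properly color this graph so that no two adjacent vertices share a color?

0 and 3 are adjacent, so at least 2 colors are needed.
A valid assignment using 2 colors: 0=a, 1=b, 2=b, 3=b, 4=b, 5=b, 6=a, 7=a, 8=b. No two adjacent vertices share a color.

2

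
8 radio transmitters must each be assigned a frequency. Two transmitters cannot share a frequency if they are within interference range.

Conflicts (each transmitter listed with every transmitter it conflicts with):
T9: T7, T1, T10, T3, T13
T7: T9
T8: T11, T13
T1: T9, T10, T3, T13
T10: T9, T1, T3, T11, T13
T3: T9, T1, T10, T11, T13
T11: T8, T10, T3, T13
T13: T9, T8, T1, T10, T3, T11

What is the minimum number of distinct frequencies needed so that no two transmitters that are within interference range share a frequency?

T9, T1, T10, T3, T13 pairwise conflict, so at least 5 frequencies are needed.
5 frequencies suffice: frequency 1 → {T7, T13}; frequency 2 → {T8, T10}; frequency 3 → {T9, T11}; frequency 4 → {T3}; frequency 5 → {T1}. Every pair that conflicts lands in different frequencies.

5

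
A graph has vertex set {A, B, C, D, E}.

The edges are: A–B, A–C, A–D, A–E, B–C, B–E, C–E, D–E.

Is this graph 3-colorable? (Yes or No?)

A, B, C, E form a clique, so at least 4 colors are needed.
So 3 colors are not enough.

No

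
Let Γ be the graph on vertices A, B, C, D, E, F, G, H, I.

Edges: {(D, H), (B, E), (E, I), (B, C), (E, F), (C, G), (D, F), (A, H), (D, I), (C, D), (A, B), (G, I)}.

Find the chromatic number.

3

The cycle C-D-F-E-B-C has odd length 5, so it cannot be 2-colored; at least 3 colors are needed.
A valid assignment using 3 colors: A=green, B=red, C=blue, D=red, E=green, F=blue, G=red, H=blue, I=blue. Each edge has distinct colors on its endpoints.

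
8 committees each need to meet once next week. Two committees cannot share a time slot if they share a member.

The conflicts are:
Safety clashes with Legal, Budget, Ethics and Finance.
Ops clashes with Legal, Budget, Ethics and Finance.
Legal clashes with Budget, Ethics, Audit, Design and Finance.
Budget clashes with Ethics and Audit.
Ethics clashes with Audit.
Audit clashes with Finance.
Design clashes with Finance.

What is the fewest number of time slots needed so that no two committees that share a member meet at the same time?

4

Safety, Legal, Budget, Ethics all conflict with each other, so at least 4 time slots are needed.
4 time slots suffice: Safety=4, Ops=4, Legal=1, Budget=3, Ethics=2, Audit=4, Design=3, Finance=2. No two conflicting committees share a time slot.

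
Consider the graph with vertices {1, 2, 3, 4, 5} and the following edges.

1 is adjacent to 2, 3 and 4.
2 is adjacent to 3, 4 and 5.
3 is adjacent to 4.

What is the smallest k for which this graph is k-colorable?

1, 2, 3, 4 are pairwise adjacent (a clique of size 4), so at least 4 colors are needed.
4 colors suffice: 1=yellow, 2=red, 3=green, 4=blue, 5=blue. Every edge joins two different colors.

4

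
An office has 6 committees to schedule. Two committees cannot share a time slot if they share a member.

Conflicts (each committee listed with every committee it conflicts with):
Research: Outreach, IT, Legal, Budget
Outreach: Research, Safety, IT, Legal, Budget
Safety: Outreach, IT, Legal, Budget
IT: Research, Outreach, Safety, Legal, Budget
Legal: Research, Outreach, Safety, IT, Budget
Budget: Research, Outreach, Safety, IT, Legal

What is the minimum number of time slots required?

Outreach, Safety, IT, Legal, Budget all conflict with each other, so at least 5 time slots are needed.
5 time slots suffice: Research=5, Outreach=1, Safety=5, IT=4, Legal=3, Budget=2. Every pair that conflicts lands in different time slots.

5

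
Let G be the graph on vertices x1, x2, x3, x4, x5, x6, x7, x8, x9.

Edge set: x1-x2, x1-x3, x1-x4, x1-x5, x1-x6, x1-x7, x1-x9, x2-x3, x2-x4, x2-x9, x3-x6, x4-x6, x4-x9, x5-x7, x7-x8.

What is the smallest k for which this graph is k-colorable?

x1, x2, x4, x9 are mutually adjacent (a clique of size 4), so at least 4 colors are needed.
4 colors suffice: color 1 → {x1, x8}; color 2 → {x3, x4, x7}; color 3 → {x2, x5, x6}; color 4 → {x9}. Every edge joins two different colors.

4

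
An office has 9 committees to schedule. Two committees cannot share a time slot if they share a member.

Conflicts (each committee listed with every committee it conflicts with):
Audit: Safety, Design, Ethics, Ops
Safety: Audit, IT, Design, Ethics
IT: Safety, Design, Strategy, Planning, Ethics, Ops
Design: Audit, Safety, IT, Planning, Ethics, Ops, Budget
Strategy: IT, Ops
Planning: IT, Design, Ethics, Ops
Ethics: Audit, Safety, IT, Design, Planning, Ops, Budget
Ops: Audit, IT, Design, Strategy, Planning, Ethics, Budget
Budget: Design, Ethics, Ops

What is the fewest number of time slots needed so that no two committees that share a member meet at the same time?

5

IT, Design, Planning, Ethics, Ops all conflict with each other, so at least 5 time slots are needed.
Using 5 time slots: Audit=4, Safety=3, IT=4, Design=2, Strategy=1, Planning=5, Ethics=1, Ops=3, Budget=4. Each listed conflict is separated.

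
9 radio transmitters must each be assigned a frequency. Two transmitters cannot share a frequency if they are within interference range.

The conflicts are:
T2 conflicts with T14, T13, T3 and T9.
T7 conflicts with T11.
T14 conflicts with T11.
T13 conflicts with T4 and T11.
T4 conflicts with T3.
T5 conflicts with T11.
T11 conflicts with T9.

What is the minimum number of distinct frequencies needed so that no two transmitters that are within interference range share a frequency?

T2 and T13 conflict, so at least 2 frequencies are needed.
2 frequencies suffice: T2=1, T7=2, T14=2, T13=2, T4=1, T5=2, T11=1, T3=2, T9=2. No two conflicting transmitters share a frequency.

2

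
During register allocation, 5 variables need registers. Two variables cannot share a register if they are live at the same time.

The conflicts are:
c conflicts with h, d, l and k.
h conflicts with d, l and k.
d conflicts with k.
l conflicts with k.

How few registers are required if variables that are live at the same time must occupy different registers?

4

c, h, l, k all conflict with each other, so at least 4 registers are needed.
Using 4 registers: c=3, h=2, d=4, l=4, k=1. Each listed conflict is separated.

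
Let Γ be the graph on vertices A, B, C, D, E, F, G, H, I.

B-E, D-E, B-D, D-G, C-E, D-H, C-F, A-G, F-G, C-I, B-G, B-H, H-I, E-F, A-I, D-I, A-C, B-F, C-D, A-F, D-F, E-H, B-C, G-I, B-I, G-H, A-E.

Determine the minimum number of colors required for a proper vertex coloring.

5

B, D, G, H, I form a clique, so at least 5 colors are needed.
A valid assignment using 5 colors: A=1, B=1, C=4, D=2, E=3, F=5, G=4, H=5, I=3. Every edge joins two different colors.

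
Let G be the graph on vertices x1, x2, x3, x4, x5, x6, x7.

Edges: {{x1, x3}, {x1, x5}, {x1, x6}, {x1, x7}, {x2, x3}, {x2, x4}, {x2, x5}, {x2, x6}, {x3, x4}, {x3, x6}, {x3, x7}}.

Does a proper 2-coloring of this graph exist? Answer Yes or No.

x1, x3, x7 form a triangle, so at least 3 colors are needed.
So 2 colors are not enough.

No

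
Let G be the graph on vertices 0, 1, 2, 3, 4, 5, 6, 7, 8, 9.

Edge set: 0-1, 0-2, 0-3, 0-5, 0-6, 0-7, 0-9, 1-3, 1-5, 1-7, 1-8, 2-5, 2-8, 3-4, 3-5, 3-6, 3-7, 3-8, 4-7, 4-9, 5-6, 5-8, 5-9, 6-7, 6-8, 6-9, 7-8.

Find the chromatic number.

4

0, 5, 6, 9 are mutually adjacent (a clique of size 4), so at least 4 colors are needed.
4 colors suffice: color red → {5, 7}; color blue → {0, 4, 8}; color green → {2, 3, 9}; color yellow → {1, 6}. Every edge joins two different colors.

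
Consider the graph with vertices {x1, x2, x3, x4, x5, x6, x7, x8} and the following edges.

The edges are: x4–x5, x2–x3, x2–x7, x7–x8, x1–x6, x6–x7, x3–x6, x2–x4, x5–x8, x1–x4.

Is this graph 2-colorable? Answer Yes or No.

The cycle x4-x1-x6-x3-x2-x4 has odd length 5, so it cannot be 2-colored; at least 3 colors are needed.
So 2 colors are not enough.

No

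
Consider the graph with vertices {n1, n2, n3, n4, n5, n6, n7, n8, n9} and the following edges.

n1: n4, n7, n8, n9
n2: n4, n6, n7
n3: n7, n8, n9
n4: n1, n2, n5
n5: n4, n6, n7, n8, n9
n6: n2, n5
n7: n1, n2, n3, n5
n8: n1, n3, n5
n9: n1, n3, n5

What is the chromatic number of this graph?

2

n2 and n6 are adjacent, so at least 2 colors are needed.
One proper 2-coloring: n1=1, n2=1, n3=1, n4=2, n5=1, n6=2, n7=2, n8=2, n9=2. Every edge joins two different colors.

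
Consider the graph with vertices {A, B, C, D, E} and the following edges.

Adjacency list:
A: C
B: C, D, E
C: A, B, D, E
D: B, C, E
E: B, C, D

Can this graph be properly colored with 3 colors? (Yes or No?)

B, C, D, E are mutually adjacent (a clique of size 4), so at least 4 colors are needed.
So 3 colors are not enough.

No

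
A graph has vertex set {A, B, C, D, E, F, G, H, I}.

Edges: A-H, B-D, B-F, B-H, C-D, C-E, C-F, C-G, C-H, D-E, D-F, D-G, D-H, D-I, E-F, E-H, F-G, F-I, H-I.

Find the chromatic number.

C, D, E, F are mutually adjacent (a clique of size 4), so at least 4 colors are needed.
4 colors suffice: A=1, B=3, C=3, D=1, E=4, F=2, G=4, H=2, I=3. Every edge joins two different colors.

4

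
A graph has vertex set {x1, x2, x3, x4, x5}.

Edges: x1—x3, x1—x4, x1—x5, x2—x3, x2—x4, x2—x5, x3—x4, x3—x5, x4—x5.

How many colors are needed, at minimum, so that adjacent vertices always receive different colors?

4

x1, x3, x4, x5 are mutually adjacent (a clique of size 4), so at least 4 colors are needed.
4 colors suffice: color 1 → {x5}; color 2 → {x4}; color 3 → {x3}; color 4 → {x1, x2}. Each edge has distinct colors on its endpoints.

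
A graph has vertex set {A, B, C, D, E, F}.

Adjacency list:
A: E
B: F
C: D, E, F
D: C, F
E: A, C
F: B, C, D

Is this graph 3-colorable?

Yes

The chromatic number is 3. C, D, F are mutually adjacent, so at least 3 colors are needed.
One proper 3-coloring: A=blue, B=blue, C=blue, D=green, E=red, F=red.
That is already a proper 3-coloring.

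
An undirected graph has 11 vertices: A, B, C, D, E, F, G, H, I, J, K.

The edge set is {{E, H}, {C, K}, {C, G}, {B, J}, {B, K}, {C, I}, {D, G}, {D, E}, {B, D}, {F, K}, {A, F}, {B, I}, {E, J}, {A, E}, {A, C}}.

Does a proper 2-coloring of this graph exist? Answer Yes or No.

The cycle D-E-A-C-G-D has odd length 5, so it cannot be 2-colored; at least 3 colors are needed.
So 2 colors are not enough.

No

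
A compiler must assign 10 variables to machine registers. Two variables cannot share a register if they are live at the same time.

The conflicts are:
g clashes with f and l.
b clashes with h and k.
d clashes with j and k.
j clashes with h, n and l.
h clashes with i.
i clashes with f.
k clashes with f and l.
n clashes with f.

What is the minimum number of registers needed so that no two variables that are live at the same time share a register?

The cycle n-f-i-h-j-n has odd length 5, so it cannot be 2-colored; at least 3 registers are needed.
A valid assignment using 3 registers: g=1, b=3, d=2, j=1, h=2, i=1, k=1, n=3, f=2, l=2. Each listed conflict is separated.

3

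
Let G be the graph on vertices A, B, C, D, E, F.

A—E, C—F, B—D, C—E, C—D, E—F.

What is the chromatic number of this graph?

C, E, F are pairwise adjacent, so at least 3 colors are needed.
3 colors suffice: color red → {A, B, C}; color blue → {D, E}; color green → {F}. Every edge joins two different colors.

3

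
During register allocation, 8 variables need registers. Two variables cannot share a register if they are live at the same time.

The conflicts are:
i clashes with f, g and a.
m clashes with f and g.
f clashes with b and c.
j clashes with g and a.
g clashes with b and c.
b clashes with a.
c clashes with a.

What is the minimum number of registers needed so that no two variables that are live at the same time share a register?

2

g and b conflict, so at least 2 registers are needed.
2 registers suffice: register 1 → {f, g, a}; register 2 → {i, m, j, b, c}. No two conflicting variables share a register.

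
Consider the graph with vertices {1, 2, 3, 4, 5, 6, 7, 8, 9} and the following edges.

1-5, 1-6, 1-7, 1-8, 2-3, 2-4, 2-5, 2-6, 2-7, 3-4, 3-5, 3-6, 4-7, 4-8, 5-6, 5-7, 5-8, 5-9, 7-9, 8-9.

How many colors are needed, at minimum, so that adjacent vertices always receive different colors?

2, 3, 5, 6 are pairwise adjacent (a clique of size 4), so at least 4 colors are needed.
4 colors suffice: color red → {4, 5}; color blue → {6, 7, 8}; color green → {1, 2, 9}; color yellow → {3}. No two adjacent vertices share a color.

4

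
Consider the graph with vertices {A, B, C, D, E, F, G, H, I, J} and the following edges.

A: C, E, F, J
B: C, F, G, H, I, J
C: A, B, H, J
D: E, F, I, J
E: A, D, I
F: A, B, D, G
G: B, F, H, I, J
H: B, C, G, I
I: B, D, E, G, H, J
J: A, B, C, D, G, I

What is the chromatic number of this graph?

4

B, G, H, I form a clique, so at least 4 colors are needed.
A valid assignment using 4 colors: A=2, B=2, C=1, D=2, E=3, F=1, G=4, H=3, I=1, J=3. Every edge joins two different colors.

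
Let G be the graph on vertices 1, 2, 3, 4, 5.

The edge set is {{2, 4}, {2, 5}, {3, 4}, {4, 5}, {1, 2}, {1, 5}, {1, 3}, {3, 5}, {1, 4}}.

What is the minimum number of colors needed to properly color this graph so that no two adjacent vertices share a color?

1, 3, 4, 5 are pairwise adjacent (a clique of size 4), so at least 4 colors are needed.
One proper 4-coloring: 1=a, 2=d, 3=d, 4=c, 5=b. Every edge joins two different colors.

4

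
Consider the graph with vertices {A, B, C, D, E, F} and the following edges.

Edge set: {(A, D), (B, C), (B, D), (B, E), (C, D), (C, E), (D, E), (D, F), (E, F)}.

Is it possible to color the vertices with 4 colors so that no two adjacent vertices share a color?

The chromatic number is 4. B, C, D, E form a clique, so at least 4 colors are needed.
A valid assignment using 4 colors: A=2, B=3, C=4, D=1, E=2, F=3.
That is already a proper 4-coloring.

Yes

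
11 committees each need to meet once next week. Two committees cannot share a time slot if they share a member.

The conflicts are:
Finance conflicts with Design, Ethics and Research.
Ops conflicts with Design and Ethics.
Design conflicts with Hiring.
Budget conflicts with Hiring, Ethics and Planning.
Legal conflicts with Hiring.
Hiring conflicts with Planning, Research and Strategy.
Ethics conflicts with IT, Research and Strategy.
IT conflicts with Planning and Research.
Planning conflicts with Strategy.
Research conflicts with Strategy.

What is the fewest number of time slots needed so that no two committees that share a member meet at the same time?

Ethics, IT, Research pairwise conflict, so at least 3 time slots are needed.
3 time slots suffice: time slot 1 → {Hiring, Ethics}; time slot 2 → {Design, Legal, Planning, Research}; time slot 3 → {Finance, Ops, Budget, IT, Strategy}. Every pair that conflicts lands in different time slots.

3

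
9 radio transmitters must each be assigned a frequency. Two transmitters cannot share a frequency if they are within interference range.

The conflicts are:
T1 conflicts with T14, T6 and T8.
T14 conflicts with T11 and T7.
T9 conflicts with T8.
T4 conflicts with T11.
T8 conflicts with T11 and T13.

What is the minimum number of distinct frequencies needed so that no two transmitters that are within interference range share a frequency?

T8 and T13 conflict, so at least 2 frequencies are needed.
2 frequencies suffice: frequency 1 → {T14, T6, T4, T8}; frequency 2 → {T1, T9, T11, T13, T7}. No two conflicting transmitters share a frequency.

2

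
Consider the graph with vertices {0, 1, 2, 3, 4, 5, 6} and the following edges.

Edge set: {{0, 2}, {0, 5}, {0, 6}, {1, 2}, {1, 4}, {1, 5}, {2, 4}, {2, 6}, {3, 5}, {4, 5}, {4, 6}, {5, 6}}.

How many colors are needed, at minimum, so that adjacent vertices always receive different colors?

3

1, 2, 4 are pairwise adjacent, so at least 3 colors are needed.
A valid assignment using 3 colors: 0=c, 1=b, 2=a, 3=b, 4=c, 5=a, 6=b. No two adjacent vertices share a color.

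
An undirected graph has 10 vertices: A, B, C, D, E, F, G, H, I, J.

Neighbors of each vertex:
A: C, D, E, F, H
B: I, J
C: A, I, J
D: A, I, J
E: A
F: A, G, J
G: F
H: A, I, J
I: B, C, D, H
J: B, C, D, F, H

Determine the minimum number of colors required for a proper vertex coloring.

F and J are adjacent, so at least 2 colors are needed.
2 colors suffice: color red → {A, G, I, J}; color blue → {B, C, D, E, F, H}. Every edge joins two different colors.

2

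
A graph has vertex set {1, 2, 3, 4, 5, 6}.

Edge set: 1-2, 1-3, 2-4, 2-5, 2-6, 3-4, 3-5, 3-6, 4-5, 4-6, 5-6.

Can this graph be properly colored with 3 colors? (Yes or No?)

No

2, 4, 5, 6 are mutually adjacent (a clique of size 4), so at least 4 colors are needed.
So 3 colors are not enough.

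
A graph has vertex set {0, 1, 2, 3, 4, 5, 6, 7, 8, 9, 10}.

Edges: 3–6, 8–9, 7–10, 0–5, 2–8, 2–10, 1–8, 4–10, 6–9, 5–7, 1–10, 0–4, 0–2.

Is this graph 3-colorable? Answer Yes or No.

The chromatic number is 3. The cycle 7-10-2-0-5-7 has odd length 5, so it cannot be 2-colored; at least 3 colors are needed.
3 colors suffice: color red → {0, 6, 8, 10}; color blue → {1, 2, 3, 4, 7, 9}; color green → {5}.
That is already a proper 3-coloring.

Yes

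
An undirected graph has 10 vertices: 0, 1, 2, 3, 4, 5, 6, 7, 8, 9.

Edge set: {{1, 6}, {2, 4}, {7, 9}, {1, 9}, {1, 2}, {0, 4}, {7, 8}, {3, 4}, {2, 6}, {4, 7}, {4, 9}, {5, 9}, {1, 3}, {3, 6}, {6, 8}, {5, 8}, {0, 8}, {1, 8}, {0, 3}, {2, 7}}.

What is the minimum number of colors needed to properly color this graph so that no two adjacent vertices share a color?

3

1, 2, 6 are pairwise adjacent, so at least 3 colors are needed.
3 colors suffice: color a → {1, 4, 5}; color b → {2, 3, 8, 9}; color c → {0, 6, 7}. Every edge joins two different colors.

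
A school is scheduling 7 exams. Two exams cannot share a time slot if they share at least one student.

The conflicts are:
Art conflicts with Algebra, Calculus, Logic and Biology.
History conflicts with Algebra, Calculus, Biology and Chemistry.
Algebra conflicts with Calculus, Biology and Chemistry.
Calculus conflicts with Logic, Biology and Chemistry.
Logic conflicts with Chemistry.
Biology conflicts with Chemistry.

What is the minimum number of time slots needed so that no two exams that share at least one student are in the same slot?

5

History, Algebra, Calculus, Biology, Chemistry are mutually in conflict, so at least 5 time slots are needed.
A valid assignment using 5 time slots: Art=3, History=5, Algebra=4, Calculus=1, Logic=2, Biology=2, Chemistry=3. Each listed conflict is separated.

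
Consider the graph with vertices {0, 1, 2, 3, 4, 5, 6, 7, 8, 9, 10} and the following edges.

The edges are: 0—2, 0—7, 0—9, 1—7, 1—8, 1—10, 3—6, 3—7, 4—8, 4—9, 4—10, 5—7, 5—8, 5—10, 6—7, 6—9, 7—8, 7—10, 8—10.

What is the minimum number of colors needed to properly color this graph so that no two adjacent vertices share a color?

1, 7, 8, 10 form a clique, so at least 4 colors are needed.
4 colors suffice: color a → {2, 4, 7}; color b → {3, 8, 9}; color c → {0, 6, 10}; color d → {1, 5}. Each edge has distinct colors on its endpoints.

4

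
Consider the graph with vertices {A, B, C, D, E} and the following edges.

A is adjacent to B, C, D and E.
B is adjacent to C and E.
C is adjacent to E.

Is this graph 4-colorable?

Yes

The chromatic number is 4. A, B, C, E are pairwise adjacent (a clique of size 4), so at least 4 colors are needed.
4 colors suffice: color red → {A}; color blue → {D, E}; color green → {C}; color yellow → {B}.
That is already a proper 4-coloring.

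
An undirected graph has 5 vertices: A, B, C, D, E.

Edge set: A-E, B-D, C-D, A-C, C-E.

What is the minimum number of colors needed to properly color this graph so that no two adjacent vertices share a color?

3

A, C, E are mutually adjacent, so at least 3 colors are needed.
A valid assignment using 3 colors: A=2, B=1, C=1, D=2, E=3. Every edge joins two different colors.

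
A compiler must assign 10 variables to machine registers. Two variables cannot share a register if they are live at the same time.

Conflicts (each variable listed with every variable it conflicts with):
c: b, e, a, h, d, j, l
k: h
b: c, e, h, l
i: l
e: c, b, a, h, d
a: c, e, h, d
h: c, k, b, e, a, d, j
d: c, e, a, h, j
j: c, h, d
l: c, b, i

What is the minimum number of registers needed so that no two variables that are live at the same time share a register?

5

c, e, a, h, d pairwise conflict, so at least 5 registers are needed.
5 registers suffice: register 1 → {c, k, i}; register 2 → {h, l}; register 3 → {b, d}; register 4 → {e, j}; register 5 → {a}. Each listed conflict is separated.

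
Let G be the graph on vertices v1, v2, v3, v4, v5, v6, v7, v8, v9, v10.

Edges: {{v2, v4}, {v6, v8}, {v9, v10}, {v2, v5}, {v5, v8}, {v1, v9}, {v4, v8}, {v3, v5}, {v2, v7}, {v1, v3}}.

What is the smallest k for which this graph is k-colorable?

v6 and v8 are adjacent, so at least 2 colors are needed.
A valid assignment using 2 colors: v1=2, v2=1, v3=1, v4=2, v5=2, v6=2, v7=2, v8=1, v9=1, v10=2. Every edge joins two different colors.

2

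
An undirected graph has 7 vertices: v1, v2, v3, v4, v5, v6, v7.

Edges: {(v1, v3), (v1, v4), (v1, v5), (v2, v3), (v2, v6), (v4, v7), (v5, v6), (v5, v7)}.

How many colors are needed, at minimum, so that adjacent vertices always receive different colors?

The cycle v2-v6-v5-v1-v3-v2 has odd length 5, so it cannot be 2-colored; at least 3 colors are needed.
3 colors suffice: color 1 → {v2, v4, v5}; color 2 → {v1, v6, v7}; color 3 → {v3}. Each edge has distinct colors on its endpoints.

3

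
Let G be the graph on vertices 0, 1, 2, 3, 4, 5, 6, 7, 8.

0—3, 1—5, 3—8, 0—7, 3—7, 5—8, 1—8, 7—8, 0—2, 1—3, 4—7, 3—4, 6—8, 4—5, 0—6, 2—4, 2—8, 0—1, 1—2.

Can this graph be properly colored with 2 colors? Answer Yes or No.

No

1, 3, 8 form a triangle, so at least 3 colors are needed.
So 2 colors are not enough.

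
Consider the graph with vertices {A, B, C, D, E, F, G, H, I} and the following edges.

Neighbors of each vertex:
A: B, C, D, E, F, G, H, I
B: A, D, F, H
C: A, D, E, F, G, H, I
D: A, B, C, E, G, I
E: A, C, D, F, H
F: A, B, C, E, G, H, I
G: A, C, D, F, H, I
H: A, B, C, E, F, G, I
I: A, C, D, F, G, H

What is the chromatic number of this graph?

6

A, C, F, G, H, I are pairwise adjacent (a clique of size 6), so at least 6 colors are needed.
One proper 6-coloring: A=1, B=3, C=3, D=2, E=5, F=4, G=5, H=2, I=6. Each edge has distinct colors on its endpoints.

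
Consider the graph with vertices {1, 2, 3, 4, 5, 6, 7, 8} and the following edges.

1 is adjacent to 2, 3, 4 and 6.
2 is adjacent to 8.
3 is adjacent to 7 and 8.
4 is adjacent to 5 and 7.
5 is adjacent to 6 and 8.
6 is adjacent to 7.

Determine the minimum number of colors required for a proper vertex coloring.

The cycle 8-5-4-7-3-8 has odd length 5, so it cannot be 2-colored; at least 3 colors are needed.
3 colors suffice: color red → {1, 5, 7}; color blue → {2, 3, 4, 6}; color green → {8}. Each edge has distinct colors on its endpoints.

3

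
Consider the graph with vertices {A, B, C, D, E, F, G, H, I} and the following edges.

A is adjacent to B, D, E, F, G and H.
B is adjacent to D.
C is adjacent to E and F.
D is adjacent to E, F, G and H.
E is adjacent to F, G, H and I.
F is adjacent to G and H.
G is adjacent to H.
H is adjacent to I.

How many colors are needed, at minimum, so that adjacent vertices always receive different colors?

A, D, E, F, G, H form a clique, so at least 6 colors are needed.
One proper 6-coloring: A=4, B=1, C=2, D=2, E=1, F=5, G=6, H=3, I=2. No two adjacent vertices share a color.

6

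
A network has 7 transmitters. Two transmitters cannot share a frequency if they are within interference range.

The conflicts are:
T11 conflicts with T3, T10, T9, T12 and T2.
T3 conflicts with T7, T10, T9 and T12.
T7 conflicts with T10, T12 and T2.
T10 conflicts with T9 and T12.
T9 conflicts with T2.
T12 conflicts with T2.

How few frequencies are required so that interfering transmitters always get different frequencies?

T11, T3, T10, T12 pairwise conflict, so at least 4 frequencies are needed.
4 frequencies suffice: frequency 1 → {T11, T7}; frequency 2 → {T10, T2}; frequency 3 → {T9, T12}; frequency 4 → {T3}. Each listed conflict is separated.

4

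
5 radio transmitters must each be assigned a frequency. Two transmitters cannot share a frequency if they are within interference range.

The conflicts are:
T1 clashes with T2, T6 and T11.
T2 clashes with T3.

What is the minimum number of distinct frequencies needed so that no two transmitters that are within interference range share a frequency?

2

T1 and T6 conflict, so at least 2 frequencies are needed.
2 frequencies suffice: frequency 1 → {T1, T3}; frequency 2 → {T2, T6, T11}. Each listed conflict is separated.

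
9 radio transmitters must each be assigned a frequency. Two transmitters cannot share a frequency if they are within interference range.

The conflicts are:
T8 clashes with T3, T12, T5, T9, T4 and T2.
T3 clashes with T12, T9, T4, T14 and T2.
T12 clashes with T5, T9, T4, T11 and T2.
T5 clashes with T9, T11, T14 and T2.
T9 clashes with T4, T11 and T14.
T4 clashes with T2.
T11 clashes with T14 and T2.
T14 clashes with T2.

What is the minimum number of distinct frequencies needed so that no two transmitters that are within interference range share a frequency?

T8, T3, T12, T4, T2 are mutually in conflict, so at least 5 frequencies are needed.
5 frequencies suffice: frequency 1 → {T9, T2}; frequency 2 → {T12, T14}; frequency 3 → {T8, T11}; frequency 4 → {T3, T5}; frequency 5 → {T4}. Every pair that conflicts lands in different frequencies.

5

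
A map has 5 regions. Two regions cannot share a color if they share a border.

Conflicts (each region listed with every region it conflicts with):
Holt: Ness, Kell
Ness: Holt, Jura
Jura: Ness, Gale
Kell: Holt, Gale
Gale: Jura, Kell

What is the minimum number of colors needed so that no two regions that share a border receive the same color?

3

The cycle Kell-Gale-Jura-Ness-Holt-Kell has odd length 5, so it cannot be 2-colored; at least 3 colors are needed.
3 colors suffice: color 1 → {Holt, Jura}; color 2 → {Ness, Gale}; color 3 → {Kell}. No two conflicting regions share a color.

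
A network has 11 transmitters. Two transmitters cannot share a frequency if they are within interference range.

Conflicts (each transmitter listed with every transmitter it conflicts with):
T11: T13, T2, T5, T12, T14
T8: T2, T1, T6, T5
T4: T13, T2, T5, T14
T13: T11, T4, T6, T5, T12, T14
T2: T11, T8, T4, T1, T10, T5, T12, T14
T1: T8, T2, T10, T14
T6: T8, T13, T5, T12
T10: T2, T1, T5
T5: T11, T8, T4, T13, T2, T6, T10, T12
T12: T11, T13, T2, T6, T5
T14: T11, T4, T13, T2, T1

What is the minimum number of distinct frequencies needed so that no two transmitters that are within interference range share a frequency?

4

T13, T6, T5, T12 are mutually in conflict, so at least 4 frequencies are needed.
4 frequencies suffice: T11=3, T8=4, T4=3, T13=1, T2=1, T1=3, T6=3, T10=4, T5=2, T12=4, T14=2. Each listed conflict is separated.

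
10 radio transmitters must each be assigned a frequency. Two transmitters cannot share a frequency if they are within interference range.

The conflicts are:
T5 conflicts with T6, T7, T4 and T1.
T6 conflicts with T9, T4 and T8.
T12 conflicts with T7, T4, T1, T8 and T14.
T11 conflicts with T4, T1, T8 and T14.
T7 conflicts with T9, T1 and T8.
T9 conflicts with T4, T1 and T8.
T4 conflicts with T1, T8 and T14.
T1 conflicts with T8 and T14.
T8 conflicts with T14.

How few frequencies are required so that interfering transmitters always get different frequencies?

5

T11, T4, T1, T8, T14 pairwise conflict, so at least 5 frequencies are needed.
5 frequencies suffice: frequency 1 → {T6, T1}; frequency 2 → {T5, T8}; frequency 3 → {T7, T4}; frequency 4 → {T9, T14}; frequency 5 → {T12, T11}. Each listed conflict is separated.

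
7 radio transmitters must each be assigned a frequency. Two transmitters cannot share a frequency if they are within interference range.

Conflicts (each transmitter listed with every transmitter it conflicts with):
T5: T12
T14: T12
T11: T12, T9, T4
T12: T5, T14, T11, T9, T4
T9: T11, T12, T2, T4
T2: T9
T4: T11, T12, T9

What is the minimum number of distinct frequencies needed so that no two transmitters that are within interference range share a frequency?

T11, T12, T9, T4 all conflict with each other, so at least 4 frequencies are needed.
Using 4 frequencies: T5=2, T14=2, T11=3, T12=1, T9=2, T2=1, T4=4. Each listed conflict is separated.

4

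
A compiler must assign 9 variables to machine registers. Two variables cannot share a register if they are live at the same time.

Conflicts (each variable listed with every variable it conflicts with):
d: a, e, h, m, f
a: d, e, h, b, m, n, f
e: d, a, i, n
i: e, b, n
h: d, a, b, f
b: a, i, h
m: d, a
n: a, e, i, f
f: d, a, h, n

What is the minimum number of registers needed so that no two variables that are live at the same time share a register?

d, a, h, f are mutually in conflict, so at least 4 registers are needed.
4 registers suffice: register 1 → {a, i}; register 2 → {d, b, n}; register 3 → {e, h, m}; register 4 → {f}. No two conflicting variables share a register.

4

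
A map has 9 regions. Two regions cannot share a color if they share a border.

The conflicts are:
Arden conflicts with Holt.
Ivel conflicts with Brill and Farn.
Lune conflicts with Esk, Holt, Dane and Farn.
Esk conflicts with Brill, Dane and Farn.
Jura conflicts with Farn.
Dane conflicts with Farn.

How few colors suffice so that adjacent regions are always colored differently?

4

Lune, Esk, Dane, Farn all conflict with each other, so at least 4 colors are needed.
4 colors suffice: color 1 → {Holt, Brill, Farn}; color 2 → {Arden, Ivel, Esk, Jura}; color 3 → {Lune}; color 4 → {Dane}. No two conflicting regions share a color.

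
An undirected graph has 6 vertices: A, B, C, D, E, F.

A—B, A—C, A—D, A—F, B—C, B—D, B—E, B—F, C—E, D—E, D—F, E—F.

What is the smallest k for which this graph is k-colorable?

4

B, D, E, F form a clique, so at least 4 colors are needed.
4 colors suffice: color 1 → {B}; color 2 → {C, F}; color 3 → {A, E}; color 4 → {D}. Every edge joins two different colors.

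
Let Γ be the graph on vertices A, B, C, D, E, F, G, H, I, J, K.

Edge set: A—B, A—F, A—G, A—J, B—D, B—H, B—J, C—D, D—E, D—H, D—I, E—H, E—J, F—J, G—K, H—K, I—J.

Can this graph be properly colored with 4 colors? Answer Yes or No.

The chromatic number is 3. A, B, J form a triangle, so at least 3 colors are needed.
3 colors suffice: color 1 → {D, G, J}; color 2 → {B, C, E, F, I, K}; color 3 → {A, H}.
Since 4 ≥ 3, a proper 4-coloring certainly exists.

Yes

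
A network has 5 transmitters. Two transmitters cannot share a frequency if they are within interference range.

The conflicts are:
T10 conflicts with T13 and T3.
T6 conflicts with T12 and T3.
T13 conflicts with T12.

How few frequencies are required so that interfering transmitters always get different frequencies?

The cycle T13-T12-T6-T3-T10-T13 has odd length 5, so it cannot be 2-colored; at least 3 frequencies are needed.
Using 3 frequencies: T10=1, T6=1, T13=3, T12=2, T3=2. No two conflicting transmitters share a frequency.

3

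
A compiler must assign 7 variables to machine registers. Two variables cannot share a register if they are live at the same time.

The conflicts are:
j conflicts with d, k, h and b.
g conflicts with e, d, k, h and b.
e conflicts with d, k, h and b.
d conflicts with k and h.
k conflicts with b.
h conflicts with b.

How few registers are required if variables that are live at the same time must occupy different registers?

g, e, h, b pairwise conflict, so at least 4 registers are needed.
4 registers suffice: register 1 → {j, g}; register 2 → {d, b}; register 3 → {k, h}; register 4 → {e}. Every pair that conflicts lands in different registers.

4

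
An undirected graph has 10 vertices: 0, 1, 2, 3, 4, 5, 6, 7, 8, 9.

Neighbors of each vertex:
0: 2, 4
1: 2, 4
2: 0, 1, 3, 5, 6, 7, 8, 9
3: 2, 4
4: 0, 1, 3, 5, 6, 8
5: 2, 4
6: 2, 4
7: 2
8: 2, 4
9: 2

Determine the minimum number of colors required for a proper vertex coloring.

2

1 and 2 are adjacent, so at least 2 colors are needed.
One proper 2-coloring: 0=b, 1=b, 2=a, 3=b, 4=a, 5=b, 6=b, 7=b, 8=b, 9=b. No two adjacent vertices share a color.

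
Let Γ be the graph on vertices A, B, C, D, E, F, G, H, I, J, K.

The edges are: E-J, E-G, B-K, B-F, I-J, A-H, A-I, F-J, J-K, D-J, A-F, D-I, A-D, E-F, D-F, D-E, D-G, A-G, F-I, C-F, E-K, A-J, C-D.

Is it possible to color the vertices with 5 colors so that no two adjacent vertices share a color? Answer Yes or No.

The chromatic number is 5. A, D, F, I, J are mutually adjacent (a clique of size 5), so at least 5 colors are needed.
One proper 5-coloring: A=3, B=2, C=3, D=2, E=3, F=1, G=1, H=1, I=5, J=4, K=1.
That is already a proper 5-coloring.

Yes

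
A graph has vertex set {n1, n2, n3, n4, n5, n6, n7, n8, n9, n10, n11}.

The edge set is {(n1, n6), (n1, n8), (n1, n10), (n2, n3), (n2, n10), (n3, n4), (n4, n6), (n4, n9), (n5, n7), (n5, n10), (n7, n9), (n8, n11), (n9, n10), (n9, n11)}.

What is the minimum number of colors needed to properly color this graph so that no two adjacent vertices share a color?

3

The cycle n1-n6-n4-n9-n10-n1 has odd length 5, so it cannot be 2-colored; at least 3 colors are needed.
3 colors suffice: n1=2, n2=2, n3=3, n4=1, n5=2, n6=3, n7=1, n8=1, n9=2, n10=1, n11=3. Each edge has distinct colors on its endpoints.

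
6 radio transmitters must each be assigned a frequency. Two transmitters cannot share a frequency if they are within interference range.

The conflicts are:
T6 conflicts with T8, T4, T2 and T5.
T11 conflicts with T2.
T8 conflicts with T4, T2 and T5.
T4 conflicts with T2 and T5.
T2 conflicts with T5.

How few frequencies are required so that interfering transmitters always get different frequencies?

T6, T8, T4, T2, T5 all conflict with each other, so at least 5 frequencies are needed.
5 frequencies suffice: T6=3, T11=2, T8=2, T4=4, T2=1, T5=5. No two conflicting transmitters share a frequency.

5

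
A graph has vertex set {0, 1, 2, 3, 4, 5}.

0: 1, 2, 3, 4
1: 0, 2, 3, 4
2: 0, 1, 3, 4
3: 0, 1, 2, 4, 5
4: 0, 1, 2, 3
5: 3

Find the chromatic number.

0, 1, 2, 3, 4 are pairwise adjacent (a clique of size 5), so at least 5 colors are needed.
A valid assignment using 5 colors: 0=b, 1=d, 2=c, 3=a, 4=e, 5=b. Each edge has distinct colors on its endpoints.

5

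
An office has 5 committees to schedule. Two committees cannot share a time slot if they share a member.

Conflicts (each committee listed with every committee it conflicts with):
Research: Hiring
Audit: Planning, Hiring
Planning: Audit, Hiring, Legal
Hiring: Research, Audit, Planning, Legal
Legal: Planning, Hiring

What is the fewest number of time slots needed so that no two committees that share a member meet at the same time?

3

Audit, Planning, Hiring are mutually in conflict, so at least 3 time slots are needed.
3 time slots suffice: time slot 1 → {Hiring}; time slot 2 → {Research, Planning}; time slot 3 → {Audit, Legal}. No two conflicting committees share a time slot.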